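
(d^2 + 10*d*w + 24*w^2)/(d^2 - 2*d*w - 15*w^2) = (-d^2 - 10*d*w - 24*w^2)/(-d^2 + 2*d*w + 15*w^2)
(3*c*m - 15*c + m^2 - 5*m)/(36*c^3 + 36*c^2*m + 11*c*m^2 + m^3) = (m - 5)/(12*c^2 + 8*c*m + m^2)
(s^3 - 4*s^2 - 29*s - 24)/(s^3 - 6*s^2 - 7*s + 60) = (s^2 - 7*s - 8)/(s^2 - 9*s + 20)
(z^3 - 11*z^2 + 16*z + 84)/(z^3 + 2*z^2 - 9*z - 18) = (z^2 - 13*z + 42)/(z^2 - 9)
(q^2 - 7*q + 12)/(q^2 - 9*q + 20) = (q - 3)/(q - 5)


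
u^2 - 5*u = u*(u - 5)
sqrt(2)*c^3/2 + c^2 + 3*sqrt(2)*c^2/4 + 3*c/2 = c*(c + 3/2)*(sqrt(2)*c/2 + 1)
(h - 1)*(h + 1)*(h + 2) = h^3 + 2*h^2 - h - 2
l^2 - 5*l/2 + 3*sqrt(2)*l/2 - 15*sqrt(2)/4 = (l - 5/2)*(l + 3*sqrt(2)/2)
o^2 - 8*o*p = o*(o - 8*p)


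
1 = 1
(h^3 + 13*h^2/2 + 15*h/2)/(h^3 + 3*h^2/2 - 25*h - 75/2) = h/(h - 5)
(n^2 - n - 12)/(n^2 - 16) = (n + 3)/(n + 4)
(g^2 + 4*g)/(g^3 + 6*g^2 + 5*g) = (g + 4)/(g^2 + 6*g + 5)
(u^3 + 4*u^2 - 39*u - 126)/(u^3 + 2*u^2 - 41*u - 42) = (u + 3)/(u + 1)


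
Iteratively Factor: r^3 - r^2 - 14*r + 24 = (r + 4)*(r^2 - 5*r + 6) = (r - 3)*(r + 4)*(r - 2)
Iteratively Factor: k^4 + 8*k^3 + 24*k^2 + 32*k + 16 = (k + 2)*(k^3 + 6*k^2 + 12*k + 8) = (k + 2)^2*(k^2 + 4*k + 4) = (k + 2)^3*(k + 2)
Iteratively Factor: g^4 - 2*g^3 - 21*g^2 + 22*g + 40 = (g + 1)*(g^3 - 3*g^2 - 18*g + 40) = (g - 5)*(g + 1)*(g^2 + 2*g - 8) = (g - 5)*(g - 2)*(g + 1)*(g + 4)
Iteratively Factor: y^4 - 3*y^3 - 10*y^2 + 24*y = (y + 3)*(y^3 - 6*y^2 + 8*y) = (y - 4)*(y + 3)*(y^2 - 2*y) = (y - 4)*(y - 2)*(y + 3)*(y)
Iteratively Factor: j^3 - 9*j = (j - 3)*(j^2 + 3*j) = j*(j - 3)*(j + 3)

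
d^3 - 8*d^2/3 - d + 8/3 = (d - 8/3)*(d - 1)*(d + 1)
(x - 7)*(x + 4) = x^2 - 3*x - 28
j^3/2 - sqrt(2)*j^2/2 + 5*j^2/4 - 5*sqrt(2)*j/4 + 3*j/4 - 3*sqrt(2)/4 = (j/2 + 1/2)*(j + 3/2)*(j - sqrt(2))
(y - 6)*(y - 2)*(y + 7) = y^3 - y^2 - 44*y + 84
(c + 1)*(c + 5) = c^2 + 6*c + 5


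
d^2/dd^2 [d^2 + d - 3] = 2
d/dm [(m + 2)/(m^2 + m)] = (m*(m + 1) - (m + 2)*(2*m + 1))/(m^2*(m + 1)^2)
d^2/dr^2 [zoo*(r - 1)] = 0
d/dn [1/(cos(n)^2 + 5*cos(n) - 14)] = (2*cos(n) + 5)*sin(n)/(cos(n)^2 + 5*cos(n) - 14)^2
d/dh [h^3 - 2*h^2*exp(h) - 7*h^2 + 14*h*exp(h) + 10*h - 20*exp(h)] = -2*h^2*exp(h) + 3*h^2 + 10*h*exp(h) - 14*h - 6*exp(h) + 10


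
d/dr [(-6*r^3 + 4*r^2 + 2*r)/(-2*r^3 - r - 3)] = 2*(4*r^4 + 10*r^3 + 25*r^2 - 12*r - 3)/(4*r^6 + 4*r^4 + 12*r^3 + r^2 + 6*r + 9)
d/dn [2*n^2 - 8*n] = 4*n - 8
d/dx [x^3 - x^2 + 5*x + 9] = 3*x^2 - 2*x + 5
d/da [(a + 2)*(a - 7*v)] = 2*a - 7*v + 2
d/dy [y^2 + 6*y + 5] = 2*y + 6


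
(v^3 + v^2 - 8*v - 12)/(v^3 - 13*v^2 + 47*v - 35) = (v^3 + v^2 - 8*v - 12)/(v^3 - 13*v^2 + 47*v - 35)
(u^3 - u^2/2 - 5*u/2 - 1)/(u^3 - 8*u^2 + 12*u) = (2*u^2 + 3*u + 1)/(2*u*(u - 6))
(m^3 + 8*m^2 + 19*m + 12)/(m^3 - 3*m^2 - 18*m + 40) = (m^2 + 4*m + 3)/(m^2 - 7*m + 10)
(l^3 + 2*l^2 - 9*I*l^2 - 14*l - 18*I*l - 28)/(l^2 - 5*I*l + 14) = (l^2 + 2*l*(1 - I) - 4*I)/(l + 2*I)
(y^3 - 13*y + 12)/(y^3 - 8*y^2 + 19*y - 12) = (y + 4)/(y - 4)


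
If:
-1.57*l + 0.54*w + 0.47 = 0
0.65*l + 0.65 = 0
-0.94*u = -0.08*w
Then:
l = -1.00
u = -0.32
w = -3.78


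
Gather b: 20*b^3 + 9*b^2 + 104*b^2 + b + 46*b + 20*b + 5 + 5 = 20*b^3 + 113*b^2 + 67*b + 10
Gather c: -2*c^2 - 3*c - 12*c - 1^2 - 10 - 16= -2*c^2 - 15*c - 27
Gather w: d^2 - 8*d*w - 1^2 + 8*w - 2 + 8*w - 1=d^2 + w*(16 - 8*d) - 4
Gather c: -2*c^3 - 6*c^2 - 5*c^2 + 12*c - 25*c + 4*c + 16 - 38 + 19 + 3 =-2*c^3 - 11*c^2 - 9*c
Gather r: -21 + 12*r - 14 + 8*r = 20*r - 35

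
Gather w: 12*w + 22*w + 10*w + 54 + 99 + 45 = 44*w + 198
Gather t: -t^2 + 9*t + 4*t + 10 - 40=-t^2 + 13*t - 30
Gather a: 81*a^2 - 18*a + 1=81*a^2 - 18*a + 1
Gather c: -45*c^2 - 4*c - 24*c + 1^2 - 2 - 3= -45*c^2 - 28*c - 4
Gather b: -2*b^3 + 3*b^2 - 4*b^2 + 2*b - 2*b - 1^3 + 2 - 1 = -2*b^3 - b^2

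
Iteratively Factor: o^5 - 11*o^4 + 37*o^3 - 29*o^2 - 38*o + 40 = (o - 5)*(o^4 - 6*o^3 + 7*o^2 + 6*o - 8) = (o - 5)*(o - 4)*(o^3 - 2*o^2 - o + 2) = (o - 5)*(o - 4)*(o + 1)*(o^2 - 3*o + 2) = (o - 5)*(o - 4)*(o - 2)*(o + 1)*(o - 1)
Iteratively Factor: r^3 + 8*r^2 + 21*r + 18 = (r + 3)*(r^2 + 5*r + 6) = (r + 3)^2*(r + 2)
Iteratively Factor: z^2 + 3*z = (z + 3)*(z)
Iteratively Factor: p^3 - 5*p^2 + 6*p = (p - 2)*(p^2 - 3*p) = (p - 3)*(p - 2)*(p)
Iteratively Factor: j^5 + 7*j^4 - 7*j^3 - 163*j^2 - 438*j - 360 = (j + 3)*(j^4 + 4*j^3 - 19*j^2 - 106*j - 120) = (j + 2)*(j + 3)*(j^3 + 2*j^2 - 23*j - 60) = (j - 5)*(j + 2)*(j + 3)*(j^2 + 7*j + 12) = (j - 5)*(j + 2)*(j + 3)^2*(j + 4)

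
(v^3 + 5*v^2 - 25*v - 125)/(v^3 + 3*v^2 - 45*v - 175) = (v - 5)/(v - 7)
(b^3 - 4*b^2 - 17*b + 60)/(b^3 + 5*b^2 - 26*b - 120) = (b - 3)/(b + 6)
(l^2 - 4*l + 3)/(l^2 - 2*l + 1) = (l - 3)/(l - 1)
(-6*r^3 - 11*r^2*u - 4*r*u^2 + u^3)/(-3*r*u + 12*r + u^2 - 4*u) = (6*r^3 + 11*r^2*u + 4*r*u^2 - u^3)/(3*r*u - 12*r - u^2 + 4*u)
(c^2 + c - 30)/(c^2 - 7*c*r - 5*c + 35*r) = (-c - 6)/(-c + 7*r)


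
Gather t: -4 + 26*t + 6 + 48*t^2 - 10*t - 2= 48*t^2 + 16*t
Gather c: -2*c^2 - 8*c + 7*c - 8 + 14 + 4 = -2*c^2 - c + 10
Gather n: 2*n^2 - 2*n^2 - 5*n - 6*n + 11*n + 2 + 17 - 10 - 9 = 0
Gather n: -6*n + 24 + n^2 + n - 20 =n^2 - 5*n + 4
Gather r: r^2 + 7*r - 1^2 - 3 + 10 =r^2 + 7*r + 6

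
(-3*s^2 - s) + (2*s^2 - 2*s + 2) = -s^2 - 3*s + 2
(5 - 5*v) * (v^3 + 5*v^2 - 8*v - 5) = -5*v^4 - 20*v^3 + 65*v^2 - 15*v - 25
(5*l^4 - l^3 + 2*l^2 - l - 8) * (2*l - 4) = 10*l^5 - 22*l^4 + 8*l^3 - 10*l^2 - 12*l + 32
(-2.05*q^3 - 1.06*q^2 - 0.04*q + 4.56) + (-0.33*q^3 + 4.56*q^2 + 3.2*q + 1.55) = -2.38*q^3 + 3.5*q^2 + 3.16*q + 6.11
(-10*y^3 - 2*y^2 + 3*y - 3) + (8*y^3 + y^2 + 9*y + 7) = -2*y^3 - y^2 + 12*y + 4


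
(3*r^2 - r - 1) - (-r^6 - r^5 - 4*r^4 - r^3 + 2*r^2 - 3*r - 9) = r^6 + r^5 + 4*r^4 + r^3 + r^2 + 2*r + 8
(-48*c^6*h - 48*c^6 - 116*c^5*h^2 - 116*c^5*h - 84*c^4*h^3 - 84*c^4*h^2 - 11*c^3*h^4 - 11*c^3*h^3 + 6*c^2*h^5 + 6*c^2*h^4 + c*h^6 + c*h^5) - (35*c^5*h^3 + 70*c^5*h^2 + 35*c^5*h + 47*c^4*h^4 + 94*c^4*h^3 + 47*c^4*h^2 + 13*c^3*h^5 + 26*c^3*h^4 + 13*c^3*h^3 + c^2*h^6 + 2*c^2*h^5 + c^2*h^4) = -48*c^6*h - 48*c^6 - 35*c^5*h^3 - 186*c^5*h^2 - 151*c^5*h - 47*c^4*h^4 - 178*c^4*h^3 - 131*c^4*h^2 - 13*c^3*h^5 - 37*c^3*h^4 - 24*c^3*h^3 - c^2*h^6 + 4*c^2*h^5 + 5*c^2*h^4 + c*h^6 + c*h^5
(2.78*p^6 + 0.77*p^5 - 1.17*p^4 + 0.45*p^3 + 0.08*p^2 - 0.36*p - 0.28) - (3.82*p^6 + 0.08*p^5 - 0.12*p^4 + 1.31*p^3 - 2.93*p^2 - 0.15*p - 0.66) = -1.04*p^6 + 0.69*p^5 - 1.05*p^4 - 0.86*p^3 + 3.01*p^2 - 0.21*p + 0.38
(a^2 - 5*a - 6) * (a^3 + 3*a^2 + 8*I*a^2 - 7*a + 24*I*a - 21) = a^5 - 2*a^4 + 8*I*a^4 - 28*a^3 - 16*I*a^3 - 4*a^2 - 168*I*a^2 + 147*a - 144*I*a + 126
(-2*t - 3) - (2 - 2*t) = -5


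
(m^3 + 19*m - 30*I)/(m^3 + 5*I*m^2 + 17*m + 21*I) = (m^2 + 3*I*m + 10)/(m^2 + 8*I*m - 7)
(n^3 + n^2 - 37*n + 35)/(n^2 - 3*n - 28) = (-n^3 - n^2 + 37*n - 35)/(-n^2 + 3*n + 28)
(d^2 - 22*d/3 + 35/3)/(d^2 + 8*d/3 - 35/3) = (d - 5)/(d + 5)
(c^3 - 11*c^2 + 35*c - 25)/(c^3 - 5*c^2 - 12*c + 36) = (c^3 - 11*c^2 + 35*c - 25)/(c^3 - 5*c^2 - 12*c + 36)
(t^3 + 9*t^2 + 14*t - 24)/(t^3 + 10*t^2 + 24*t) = (t - 1)/t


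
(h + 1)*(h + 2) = h^2 + 3*h + 2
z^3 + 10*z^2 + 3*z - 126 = (z - 3)*(z + 6)*(z + 7)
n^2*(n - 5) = n^3 - 5*n^2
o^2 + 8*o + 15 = (o + 3)*(o + 5)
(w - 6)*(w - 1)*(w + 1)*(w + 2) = w^4 - 4*w^3 - 13*w^2 + 4*w + 12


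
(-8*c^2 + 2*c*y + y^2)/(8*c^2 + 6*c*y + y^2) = (-2*c + y)/(2*c + y)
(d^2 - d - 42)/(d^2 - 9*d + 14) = (d + 6)/(d - 2)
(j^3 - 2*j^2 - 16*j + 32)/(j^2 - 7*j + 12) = (j^2 + 2*j - 8)/(j - 3)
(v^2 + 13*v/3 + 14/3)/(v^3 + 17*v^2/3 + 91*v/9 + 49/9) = 3*(v + 2)/(3*v^2 + 10*v + 7)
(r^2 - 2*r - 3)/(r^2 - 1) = (r - 3)/(r - 1)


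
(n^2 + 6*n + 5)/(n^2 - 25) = (n + 1)/(n - 5)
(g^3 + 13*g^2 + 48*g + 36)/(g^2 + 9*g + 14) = (g^3 + 13*g^2 + 48*g + 36)/(g^2 + 9*g + 14)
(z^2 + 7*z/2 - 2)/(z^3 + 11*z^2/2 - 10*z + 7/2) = (z + 4)/(z^2 + 6*z - 7)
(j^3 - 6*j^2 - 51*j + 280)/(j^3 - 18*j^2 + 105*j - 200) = (j + 7)/(j - 5)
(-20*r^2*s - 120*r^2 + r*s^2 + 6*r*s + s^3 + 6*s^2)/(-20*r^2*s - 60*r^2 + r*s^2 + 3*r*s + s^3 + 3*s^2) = (s + 6)/(s + 3)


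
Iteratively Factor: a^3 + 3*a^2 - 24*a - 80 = (a + 4)*(a^2 - a - 20) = (a + 4)^2*(a - 5)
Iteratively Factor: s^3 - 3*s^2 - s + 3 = (s + 1)*(s^2 - 4*s + 3) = (s - 3)*(s + 1)*(s - 1)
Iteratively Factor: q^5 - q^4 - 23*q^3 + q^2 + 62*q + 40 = (q - 5)*(q^4 + 4*q^3 - 3*q^2 - 14*q - 8) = (q - 5)*(q + 4)*(q^3 - 3*q - 2) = (q - 5)*(q - 2)*(q + 4)*(q^2 + 2*q + 1) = (q - 5)*(q - 2)*(q + 1)*(q + 4)*(q + 1)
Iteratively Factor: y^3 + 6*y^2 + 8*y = (y + 4)*(y^2 + 2*y) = y*(y + 4)*(y + 2)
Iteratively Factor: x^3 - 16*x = (x + 4)*(x^2 - 4*x) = x*(x + 4)*(x - 4)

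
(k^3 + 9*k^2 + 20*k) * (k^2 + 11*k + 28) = k^5 + 20*k^4 + 147*k^3 + 472*k^2 + 560*k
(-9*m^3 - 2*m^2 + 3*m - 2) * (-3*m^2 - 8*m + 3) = 27*m^5 + 78*m^4 - 20*m^3 - 24*m^2 + 25*m - 6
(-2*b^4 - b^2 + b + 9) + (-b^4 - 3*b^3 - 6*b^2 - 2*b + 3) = -3*b^4 - 3*b^3 - 7*b^2 - b + 12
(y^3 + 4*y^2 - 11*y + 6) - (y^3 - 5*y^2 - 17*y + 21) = 9*y^2 + 6*y - 15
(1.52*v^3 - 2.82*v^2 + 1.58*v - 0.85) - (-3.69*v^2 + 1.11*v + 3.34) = 1.52*v^3 + 0.87*v^2 + 0.47*v - 4.19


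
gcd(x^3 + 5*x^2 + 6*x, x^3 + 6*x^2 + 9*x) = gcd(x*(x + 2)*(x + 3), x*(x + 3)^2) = x^2 + 3*x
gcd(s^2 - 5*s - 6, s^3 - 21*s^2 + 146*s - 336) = s - 6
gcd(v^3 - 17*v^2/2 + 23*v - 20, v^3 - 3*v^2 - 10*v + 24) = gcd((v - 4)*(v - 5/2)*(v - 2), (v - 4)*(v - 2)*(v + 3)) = v^2 - 6*v + 8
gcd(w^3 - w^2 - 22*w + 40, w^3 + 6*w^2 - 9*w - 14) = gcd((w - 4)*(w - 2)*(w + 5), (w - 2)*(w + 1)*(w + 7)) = w - 2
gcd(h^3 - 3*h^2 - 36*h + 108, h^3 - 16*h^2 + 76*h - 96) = h - 6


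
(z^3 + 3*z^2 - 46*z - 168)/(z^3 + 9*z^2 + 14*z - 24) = (z - 7)/(z - 1)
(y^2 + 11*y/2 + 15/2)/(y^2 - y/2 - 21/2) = (2*y + 5)/(2*y - 7)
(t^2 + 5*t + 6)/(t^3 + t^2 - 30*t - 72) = (t + 2)/(t^2 - 2*t - 24)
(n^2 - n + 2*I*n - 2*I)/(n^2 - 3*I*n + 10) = (n - 1)/(n - 5*I)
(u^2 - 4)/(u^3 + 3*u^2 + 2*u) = (u - 2)/(u*(u + 1))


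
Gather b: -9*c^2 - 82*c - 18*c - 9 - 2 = -9*c^2 - 100*c - 11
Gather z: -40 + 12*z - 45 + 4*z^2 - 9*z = 4*z^2 + 3*z - 85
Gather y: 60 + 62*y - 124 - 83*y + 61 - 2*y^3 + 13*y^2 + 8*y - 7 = -2*y^3 + 13*y^2 - 13*y - 10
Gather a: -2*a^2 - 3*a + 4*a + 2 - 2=-2*a^2 + a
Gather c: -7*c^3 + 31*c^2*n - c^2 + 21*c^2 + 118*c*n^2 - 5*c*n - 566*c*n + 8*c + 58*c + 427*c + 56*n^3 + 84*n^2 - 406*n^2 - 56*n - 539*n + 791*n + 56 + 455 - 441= -7*c^3 + c^2*(31*n + 20) + c*(118*n^2 - 571*n + 493) + 56*n^3 - 322*n^2 + 196*n + 70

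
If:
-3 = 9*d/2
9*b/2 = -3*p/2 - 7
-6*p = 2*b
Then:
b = -7/4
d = -2/3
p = 7/12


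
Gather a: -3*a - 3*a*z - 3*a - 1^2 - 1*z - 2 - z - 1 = a*(-3*z - 6) - 2*z - 4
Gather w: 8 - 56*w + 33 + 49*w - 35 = 6 - 7*w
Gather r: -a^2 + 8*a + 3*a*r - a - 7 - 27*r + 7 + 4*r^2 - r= -a^2 + 7*a + 4*r^2 + r*(3*a - 28)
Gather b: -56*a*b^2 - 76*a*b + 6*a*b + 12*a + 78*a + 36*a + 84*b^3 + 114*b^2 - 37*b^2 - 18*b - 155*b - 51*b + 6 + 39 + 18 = 126*a + 84*b^3 + b^2*(77 - 56*a) + b*(-70*a - 224) + 63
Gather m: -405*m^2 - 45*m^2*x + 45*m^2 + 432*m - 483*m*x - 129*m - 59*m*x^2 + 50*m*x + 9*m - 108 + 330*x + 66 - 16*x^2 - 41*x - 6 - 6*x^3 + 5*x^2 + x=m^2*(-45*x - 360) + m*(-59*x^2 - 433*x + 312) - 6*x^3 - 11*x^2 + 290*x - 48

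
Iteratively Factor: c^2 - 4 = (c - 2)*(c + 2)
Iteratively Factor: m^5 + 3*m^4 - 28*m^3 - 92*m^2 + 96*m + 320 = (m + 4)*(m^4 - m^3 - 24*m^2 + 4*m + 80) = (m + 4)^2*(m^3 - 5*m^2 - 4*m + 20) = (m - 2)*(m + 4)^2*(m^2 - 3*m - 10) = (m - 2)*(m + 2)*(m + 4)^2*(m - 5)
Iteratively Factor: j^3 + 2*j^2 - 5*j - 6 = (j + 3)*(j^2 - j - 2) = (j + 1)*(j + 3)*(j - 2)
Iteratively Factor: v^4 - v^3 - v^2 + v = (v + 1)*(v^3 - 2*v^2 + v) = v*(v + 1)*(v^2 - 2*v + 1) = v*(v - 1)*(v + 1)*(v - 1)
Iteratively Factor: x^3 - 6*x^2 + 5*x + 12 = (x - 4)*(x^2 - 2*x - 3) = (x - 4)*(x - 3)*(x + 1)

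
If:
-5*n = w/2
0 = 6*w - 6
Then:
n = -1/10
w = 1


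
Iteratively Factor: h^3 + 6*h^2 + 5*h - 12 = (h + 4)*(h^2 + 2*h - 3) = (h + 3)*(h + 4)*(h - 1)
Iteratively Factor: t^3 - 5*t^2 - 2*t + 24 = (t + 2)*(t^2 - 7*t + 12) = (t - 4)*(t + 2)*(t - 3)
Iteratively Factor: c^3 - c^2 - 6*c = (c + 2)*(c^2 - 3*c) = (c - 3)*(c + 2)*(c)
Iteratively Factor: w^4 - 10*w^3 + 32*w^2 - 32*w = (w)*(w^3 - 10*w^2 + 32*w - 32) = w*(w - 2)*(w^2 - 8*w + 16) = w*(w - 4)*(w - 2)*(w - 4)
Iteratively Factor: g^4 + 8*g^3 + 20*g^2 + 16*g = (g + 2)*(g^3 + 6*g^2 + 8*g) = (g + 2)^2*(g^2 + 4*g) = (g + 2)^2*(g + 4)*(g)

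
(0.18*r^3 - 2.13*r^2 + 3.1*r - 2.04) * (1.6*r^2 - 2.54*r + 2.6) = 0.288*r^5 - 3.8652*r^4 + 10.8382*r^3 - 16.676*r^2 + 13.2416*r - 5.304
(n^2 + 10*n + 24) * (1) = n^2 + 10*n + 24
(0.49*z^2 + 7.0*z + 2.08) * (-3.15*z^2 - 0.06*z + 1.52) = -1.5435*z^4 - 22.0794*z^3 - 6.2272*z^2 + 10.5152*z + 3.1616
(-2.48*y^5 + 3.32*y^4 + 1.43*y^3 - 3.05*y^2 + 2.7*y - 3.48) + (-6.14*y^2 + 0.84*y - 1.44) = -2.48*y^5 + 3.32*y^4 + 1.43*y^3 - 9.19*y^2 + 3.54*y - 4.92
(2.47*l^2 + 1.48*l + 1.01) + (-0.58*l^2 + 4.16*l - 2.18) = 1.89*l^2 + 5.64*l - 1.17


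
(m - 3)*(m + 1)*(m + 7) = m^3 + 5*m^2 - 17*m - 21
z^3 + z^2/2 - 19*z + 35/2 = (z - 7/2)*(z - 1)*(z + 5)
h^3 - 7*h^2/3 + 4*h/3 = h*(h - 4/3)*(h - 1)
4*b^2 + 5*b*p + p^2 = (b + p)*(4*b + p)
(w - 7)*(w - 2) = w^2 - 9*w + 14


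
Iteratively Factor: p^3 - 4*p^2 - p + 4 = (p - 1)*(p^2 - 3*p - 4) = (p - 1)*(p + 1)*(p - 4)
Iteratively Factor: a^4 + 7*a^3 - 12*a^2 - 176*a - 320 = (a + 4)*(a^3 + 3*a^2 - 24*a - 80) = (a + 4)^2*(a^2 - a - 20) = (a - 5)*(a + 4)^2*(a + 4)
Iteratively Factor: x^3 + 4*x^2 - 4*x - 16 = (x + 4)*(x^2 - 4) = (x + 2)*(x + 4)*(x - 2)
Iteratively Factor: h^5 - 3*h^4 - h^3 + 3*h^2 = (h)*(h^4 - 3*h^3 - h^2 + 3*h) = h^2*(h^3 - 3*h^2 - h + 3) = h^2*(h + 1)*(h^2 - 4*h + 3) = h^2*(h - 3)*(h + 1)*(h - 1)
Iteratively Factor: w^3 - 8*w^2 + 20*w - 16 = (w - 4)*(w^2 - 4*w + 4) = (w - 4)*(w - 2)*(w - 2)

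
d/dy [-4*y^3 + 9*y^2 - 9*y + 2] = -12*y^2 + 18*y - 9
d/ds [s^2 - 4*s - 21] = 2*s - 4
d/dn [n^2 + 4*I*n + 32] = 2*n + 4*I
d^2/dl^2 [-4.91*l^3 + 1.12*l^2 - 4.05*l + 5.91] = 2.24 - 29.46*l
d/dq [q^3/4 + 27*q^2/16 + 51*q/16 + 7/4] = 3*q^2/4 + 27*q/8 + 51/16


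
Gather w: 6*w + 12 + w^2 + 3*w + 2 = w^2 + 9*w + 14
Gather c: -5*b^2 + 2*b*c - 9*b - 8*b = -5*b^2 + 2*b*c - 17*b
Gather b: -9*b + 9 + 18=27 - 9*b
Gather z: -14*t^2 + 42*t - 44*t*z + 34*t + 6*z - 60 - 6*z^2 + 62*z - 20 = -14*t^2 + 76*t - 6*z^2 + z*(68 - 44*t) - 80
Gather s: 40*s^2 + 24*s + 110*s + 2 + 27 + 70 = 40*s^2 + 134*s + 99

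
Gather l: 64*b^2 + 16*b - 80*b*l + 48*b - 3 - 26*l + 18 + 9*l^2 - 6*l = 64*b^2 + 64*b + 9*l^2 + l*(-80*b - 32) + 15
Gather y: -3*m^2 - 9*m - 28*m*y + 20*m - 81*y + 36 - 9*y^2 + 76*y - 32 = -3*m^2 + 11*m - 9*y^2 + y*(-28*m - 5) + 4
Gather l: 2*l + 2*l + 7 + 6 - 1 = 4*l + 12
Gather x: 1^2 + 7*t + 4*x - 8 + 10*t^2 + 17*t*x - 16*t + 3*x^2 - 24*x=10*t^2 - 9*t + 3*x^2 + x*(17*t - 20) - 7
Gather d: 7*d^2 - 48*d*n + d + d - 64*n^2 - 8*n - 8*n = 7*d^2 + d*(2 - 48*n) - 64*n^2 - 16*n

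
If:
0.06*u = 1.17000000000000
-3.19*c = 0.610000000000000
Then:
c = -0.19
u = 19.50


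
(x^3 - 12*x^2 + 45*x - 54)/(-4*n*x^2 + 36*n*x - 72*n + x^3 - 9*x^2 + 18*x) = (x - 3)/(-4*n + x)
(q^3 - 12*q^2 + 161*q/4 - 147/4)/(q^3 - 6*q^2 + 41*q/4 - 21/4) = (q - 7)/(q - 1)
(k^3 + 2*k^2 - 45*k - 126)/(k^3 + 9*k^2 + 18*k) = (k - 7)/k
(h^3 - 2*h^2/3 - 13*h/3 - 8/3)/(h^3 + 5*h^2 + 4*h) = (3*h^2 - 5*h - 8)/(3*h*(h + 4))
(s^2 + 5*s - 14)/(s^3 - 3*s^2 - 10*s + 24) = (s + 7)/(s^2 - s - 12)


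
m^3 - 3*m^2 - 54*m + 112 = (m - 8)*(m - 2)*(m + 7)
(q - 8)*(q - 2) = q^2 - 10*q + 16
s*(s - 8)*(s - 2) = s^3 - 10*s^2 + 16*s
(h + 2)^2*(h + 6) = h^3 + 10*h^2 + 28*h + 24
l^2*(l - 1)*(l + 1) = l^4 - l^2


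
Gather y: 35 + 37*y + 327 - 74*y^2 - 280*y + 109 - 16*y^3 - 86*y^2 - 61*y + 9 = -16*y^3 - 160*y^2 - 304*y + 480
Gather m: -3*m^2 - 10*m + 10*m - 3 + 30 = 27 - 3*m^2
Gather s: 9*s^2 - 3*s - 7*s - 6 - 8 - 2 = 9*s^2 - 10*s - 16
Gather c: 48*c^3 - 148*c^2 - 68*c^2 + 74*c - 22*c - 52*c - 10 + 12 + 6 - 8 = 48*c^3 - 216*c^2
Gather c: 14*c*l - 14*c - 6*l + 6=c*(14*l - 14) - 6*l + 6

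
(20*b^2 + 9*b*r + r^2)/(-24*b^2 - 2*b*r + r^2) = (5*b + r)/(-6*b + r)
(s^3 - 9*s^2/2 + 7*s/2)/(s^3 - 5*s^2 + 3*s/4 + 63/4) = 2*s*(s - 1)/(2*s^2 - 3*s - 9)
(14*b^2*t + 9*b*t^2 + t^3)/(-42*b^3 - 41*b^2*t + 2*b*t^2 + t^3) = t*(2*b + t)/(-6*b^2 - 5*b*t + t^2)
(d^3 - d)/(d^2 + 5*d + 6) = (d^3 - d)/(d^2 + 5*d + 6)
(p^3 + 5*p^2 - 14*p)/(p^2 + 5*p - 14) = p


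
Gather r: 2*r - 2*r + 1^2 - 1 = 0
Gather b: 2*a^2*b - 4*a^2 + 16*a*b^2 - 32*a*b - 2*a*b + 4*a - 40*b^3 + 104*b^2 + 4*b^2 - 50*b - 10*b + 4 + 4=-4*a^2 + 4*a - 40*b^3 + b^2*(16*a + 108) + b*(2*a^2 - 34*a - 60) + 8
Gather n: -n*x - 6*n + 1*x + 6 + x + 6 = n*(-x - 6) + 2*x + 12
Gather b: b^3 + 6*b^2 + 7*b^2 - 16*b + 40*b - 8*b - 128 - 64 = b^3 + 13*b^2 + 16*b - 192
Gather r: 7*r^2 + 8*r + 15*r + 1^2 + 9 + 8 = 7*r^2 + 23*r + 18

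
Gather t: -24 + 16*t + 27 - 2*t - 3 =14*t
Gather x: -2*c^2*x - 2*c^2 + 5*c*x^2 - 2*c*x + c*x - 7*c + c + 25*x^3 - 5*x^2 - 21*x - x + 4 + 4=-2*c^2 - 6*c + 25*x^3 + x^2*(5*c - 5) + x*(-2*c^2 - c - 22) + 8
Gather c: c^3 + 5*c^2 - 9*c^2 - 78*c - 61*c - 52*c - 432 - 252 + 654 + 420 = c^3 - 4*c^2 - 191*c + 390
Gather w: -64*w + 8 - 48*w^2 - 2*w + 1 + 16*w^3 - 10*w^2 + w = 16*w^3 - 58*w^2 - 65*w + 9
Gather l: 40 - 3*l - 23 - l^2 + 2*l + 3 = -l^2 - l + 20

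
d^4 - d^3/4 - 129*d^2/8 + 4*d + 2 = (d - 4)*(d - 1/2)*(d + 1/4)*(d + 4)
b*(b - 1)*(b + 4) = b^3 + 3*b^2 - 4*b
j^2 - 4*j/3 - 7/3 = (j - 7/3)*(j + 1)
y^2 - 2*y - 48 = (y - 8)*(y + 6)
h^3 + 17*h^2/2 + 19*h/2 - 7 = (h - 1/2)*(h + 2)*(h + 7)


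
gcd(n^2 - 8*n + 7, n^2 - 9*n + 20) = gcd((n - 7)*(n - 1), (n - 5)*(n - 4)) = 1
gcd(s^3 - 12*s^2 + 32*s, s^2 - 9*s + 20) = s - 4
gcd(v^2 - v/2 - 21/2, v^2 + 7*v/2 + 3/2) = v + 3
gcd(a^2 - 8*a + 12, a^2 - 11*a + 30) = a - 6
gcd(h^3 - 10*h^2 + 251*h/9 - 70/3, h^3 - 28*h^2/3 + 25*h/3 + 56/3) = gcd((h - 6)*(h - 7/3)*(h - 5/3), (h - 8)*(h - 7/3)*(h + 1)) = h - 7/3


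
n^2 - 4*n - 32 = (n - 8)*(n + 4)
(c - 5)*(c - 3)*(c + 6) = c^3 - 2*c^2 - 33*c + 90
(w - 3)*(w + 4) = w^2 + w - 12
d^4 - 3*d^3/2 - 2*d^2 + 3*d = d*(d - 3/2)*(d - sqrt(2))*(d + sqrt(2))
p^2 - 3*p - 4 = (p - 4)*(p + 1)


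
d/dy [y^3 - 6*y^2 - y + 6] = 3*y^2 - 12*y - 1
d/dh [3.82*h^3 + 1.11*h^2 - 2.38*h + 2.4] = 11.46*h^2 + 2.22*h - 2.38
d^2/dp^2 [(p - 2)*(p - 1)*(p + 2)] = 6*p - 2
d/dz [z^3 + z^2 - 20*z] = 3*z^2 + 2*z - 20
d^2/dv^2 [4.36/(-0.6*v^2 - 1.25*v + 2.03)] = (3.1392*v^2 + 6.54*v - 4.36*(1.2*v + 1.25)*(2.4*v + 2.5) - 10.62096)/(0.6*v^2 + 1.25*v - 2.03)^3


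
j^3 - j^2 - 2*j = j*(j - 2)*(j + 1)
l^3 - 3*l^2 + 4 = (l - 2)^2*(l + 1)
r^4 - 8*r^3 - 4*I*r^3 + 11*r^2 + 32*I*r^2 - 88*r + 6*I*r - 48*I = (r - 8)*(r - 6*I)*(r + I)^2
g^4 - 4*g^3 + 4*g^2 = g^2*(g - 2)^2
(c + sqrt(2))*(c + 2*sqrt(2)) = c^2 + 3*sqrt(2)*c + 4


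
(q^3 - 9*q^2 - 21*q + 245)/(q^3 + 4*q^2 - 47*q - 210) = (q - 7)/(q + 6)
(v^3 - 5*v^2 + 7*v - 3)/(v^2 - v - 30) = (-v^3 + 5*v^2 - 7*v + 3)/(-v^2 + v + 30)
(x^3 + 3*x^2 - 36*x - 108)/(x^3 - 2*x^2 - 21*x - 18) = (x + 6)/(x + 1)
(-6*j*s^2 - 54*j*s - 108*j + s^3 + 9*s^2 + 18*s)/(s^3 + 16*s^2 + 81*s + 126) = (-6*j + s)/(s + 7)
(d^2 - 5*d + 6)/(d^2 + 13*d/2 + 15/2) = 2*(d^2 - 5*d + 6)/(2*d^2 + 13*d + 15)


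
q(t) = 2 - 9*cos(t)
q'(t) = 9*sin(t)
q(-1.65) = 2.71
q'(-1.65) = -8.97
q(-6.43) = -6.90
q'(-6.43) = -1.32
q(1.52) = 1.54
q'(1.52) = 8.99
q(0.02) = -7.00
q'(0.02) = 0.18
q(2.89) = 10.72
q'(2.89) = 2.24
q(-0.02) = -7.00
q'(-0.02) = -0.18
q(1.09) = -2.16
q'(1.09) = 7.98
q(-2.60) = 9.71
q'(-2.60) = -4.64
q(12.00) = -5.59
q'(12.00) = -4.83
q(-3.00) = 10.91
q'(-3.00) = -1.27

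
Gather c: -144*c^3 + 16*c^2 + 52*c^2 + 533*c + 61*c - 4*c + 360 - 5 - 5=-144*c^3 + 68*c^2 + 590*c + 350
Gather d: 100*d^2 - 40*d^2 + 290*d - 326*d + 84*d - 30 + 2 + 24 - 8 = 60*d^2 + 48*d - 12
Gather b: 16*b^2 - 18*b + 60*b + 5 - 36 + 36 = 16*b^2 + 42*b + 5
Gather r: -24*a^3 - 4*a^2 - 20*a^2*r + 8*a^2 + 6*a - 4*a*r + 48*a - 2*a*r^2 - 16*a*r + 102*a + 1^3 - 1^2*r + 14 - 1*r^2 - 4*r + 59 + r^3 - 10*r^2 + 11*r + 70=-24*a^3 + 4*a^2 + 156*a + r^3 + r^2*(-2*a - 11) + r*(-20*a^2 - 20*a + 6) + 144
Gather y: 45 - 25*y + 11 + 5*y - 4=52 - 20*y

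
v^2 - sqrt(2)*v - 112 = (v - 8*sqrt(2))*(v + 7*sqrt(2))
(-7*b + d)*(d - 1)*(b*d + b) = -7*b^2*d^2 + 7*b^2 + b*d^3 - b*d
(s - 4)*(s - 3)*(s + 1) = s^3 - 6*s^2 + 5*s + 12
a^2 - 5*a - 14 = (a - 7)*(a + 2)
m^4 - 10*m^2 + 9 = (m - 3)*(m - 1)*(m + 1)*(m + 3)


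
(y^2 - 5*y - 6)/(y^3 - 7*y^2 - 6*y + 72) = (y + 1)/(y^2 - y - 12)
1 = 1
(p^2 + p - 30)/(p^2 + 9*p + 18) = (p - 5)/(p + 3)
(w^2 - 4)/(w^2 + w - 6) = (w + 2)/(w + 3)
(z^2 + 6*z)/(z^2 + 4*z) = (z + 6)/(z + 4)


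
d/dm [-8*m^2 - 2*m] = -16*m - 2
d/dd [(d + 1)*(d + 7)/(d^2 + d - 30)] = (-7*d^2 - 74*d - 247)/(d^4 + 2*d^3 - 59*d^2 - 60*d + 900)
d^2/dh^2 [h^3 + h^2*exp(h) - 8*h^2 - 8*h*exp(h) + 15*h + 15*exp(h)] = h^2*exp(h) - 4*h*exp(h) + 6*h + exp(h) - 16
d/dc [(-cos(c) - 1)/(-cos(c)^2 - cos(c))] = sin(c)/cos(c)^2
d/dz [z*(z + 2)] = 2*z + 2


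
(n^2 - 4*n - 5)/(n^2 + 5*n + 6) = (n^2 - 4*n - 5)/(n^2 + 5*n + 6)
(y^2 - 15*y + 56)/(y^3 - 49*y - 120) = (y - 7)/(y^2 + 8*y + 15)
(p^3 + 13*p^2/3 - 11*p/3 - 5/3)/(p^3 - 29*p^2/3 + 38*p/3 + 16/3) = (p^2 + 4*p - 5)/(p^2 - 10*p + 16)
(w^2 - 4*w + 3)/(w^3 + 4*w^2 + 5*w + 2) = (w^2 - 4*w + 3)/(w^3 + 4*w^2 + 5*w + 2)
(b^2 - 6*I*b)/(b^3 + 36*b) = 1/(b + 6*I)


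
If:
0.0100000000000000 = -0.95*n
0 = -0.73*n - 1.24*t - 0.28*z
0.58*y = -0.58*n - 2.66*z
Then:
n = -0.01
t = 0.00619694397283531 - 0.225806451612903*z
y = 0.0105263157894737 - 4.58620689655172*z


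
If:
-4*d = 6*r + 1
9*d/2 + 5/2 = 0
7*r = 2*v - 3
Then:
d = -5/9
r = 11/54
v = 239/108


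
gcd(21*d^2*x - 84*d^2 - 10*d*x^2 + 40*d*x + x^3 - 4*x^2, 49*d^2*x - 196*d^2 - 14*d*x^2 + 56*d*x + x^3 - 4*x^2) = -7*d*x + 28*d + x^2 - 4*x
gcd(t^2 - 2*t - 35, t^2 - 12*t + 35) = t - 7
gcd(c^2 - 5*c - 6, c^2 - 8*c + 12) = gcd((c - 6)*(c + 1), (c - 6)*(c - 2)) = c - 6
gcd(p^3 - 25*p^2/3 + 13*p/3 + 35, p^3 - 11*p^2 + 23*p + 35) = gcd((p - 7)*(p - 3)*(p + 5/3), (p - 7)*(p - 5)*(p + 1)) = p - 7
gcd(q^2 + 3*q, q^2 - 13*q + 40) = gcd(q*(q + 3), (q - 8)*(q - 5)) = 1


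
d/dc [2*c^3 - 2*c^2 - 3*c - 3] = 6*c^2 - 4*c - 3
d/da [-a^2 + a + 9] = 1 - 2*a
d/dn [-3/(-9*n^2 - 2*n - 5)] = 6*(-9*n - 1)/(9*n^2 + 2*n + 5)^2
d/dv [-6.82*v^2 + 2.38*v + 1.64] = 2.38 - 13.64*v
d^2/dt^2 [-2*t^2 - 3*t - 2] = -4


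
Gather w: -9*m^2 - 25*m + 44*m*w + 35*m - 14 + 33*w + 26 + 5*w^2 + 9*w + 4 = -9*m^2 + 10*m + 5*w^2 + w*(44*m + 42) + 16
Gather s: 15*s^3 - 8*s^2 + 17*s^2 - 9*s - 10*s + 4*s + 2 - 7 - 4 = 15*s^3 + 9*s^2 - 15*s - 9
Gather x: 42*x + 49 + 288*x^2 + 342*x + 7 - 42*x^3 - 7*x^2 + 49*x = -42*x^3 + 281*x^2 + 433*x + 56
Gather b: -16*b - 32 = -16*b - 32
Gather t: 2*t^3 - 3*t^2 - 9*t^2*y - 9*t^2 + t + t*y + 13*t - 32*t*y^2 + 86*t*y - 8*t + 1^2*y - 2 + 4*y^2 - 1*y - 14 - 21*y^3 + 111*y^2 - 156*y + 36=2*t^3 + t^2*(-9*y - 12) + t*(-32*y^2 + 87*y + 6) - 21*y^3 + 115*y^2 - 156*y + 20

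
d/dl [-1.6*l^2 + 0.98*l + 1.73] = 0.98 - 3.2*l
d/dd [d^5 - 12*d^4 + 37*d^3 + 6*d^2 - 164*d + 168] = 5*d^4 - 48*d^3 + 111*d^2 + 12*d - 164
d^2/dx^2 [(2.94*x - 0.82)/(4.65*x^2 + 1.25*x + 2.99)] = ((0.276000000000001 - 82.026*x)*(4.65*x^2 + 1.25*x + 2.99) + (2.94*x - 0.82)*(9.3*x + 1.25)*(18.6*x + 2.5))/(4.65*x^2 + 1.25*x + 2.99)^3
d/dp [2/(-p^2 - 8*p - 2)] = 4*(p + 4)/(p^2 + 8*p + 2)^2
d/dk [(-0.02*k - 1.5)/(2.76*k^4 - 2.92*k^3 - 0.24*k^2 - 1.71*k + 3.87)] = (0.1656*k^4 + 16.4432*k^3 - 13.1448*k^2 - 0.72*k - 2.6424)/(7.6176*k^8 - 16.1184*k^7 + 7.2016*k^6 - 8.0376*k^5 + 31.4064*k^4 - 21.78*k^3 + 1.0665*k^2 - 13.2354*k + 14.9769)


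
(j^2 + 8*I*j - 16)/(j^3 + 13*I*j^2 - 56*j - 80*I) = 1/(j + 5*I)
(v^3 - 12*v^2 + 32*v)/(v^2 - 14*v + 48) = v*(v - 4)/(v - 6)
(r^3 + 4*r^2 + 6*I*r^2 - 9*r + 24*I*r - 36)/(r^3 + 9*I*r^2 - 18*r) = (r^2 + r*(4 + 3*I) + 12*I)/(r*(r + 6*I))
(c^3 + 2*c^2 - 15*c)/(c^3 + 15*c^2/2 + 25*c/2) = 2*(c - 3)/(2*c + 5)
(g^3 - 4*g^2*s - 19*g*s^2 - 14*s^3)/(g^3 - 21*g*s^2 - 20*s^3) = (-g^2 + 5*g*s + 14*s^2)/(-g^2 + g*s + 20*s^2)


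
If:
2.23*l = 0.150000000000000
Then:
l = 0.07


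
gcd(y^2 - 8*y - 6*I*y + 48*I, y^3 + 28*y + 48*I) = y - 6*I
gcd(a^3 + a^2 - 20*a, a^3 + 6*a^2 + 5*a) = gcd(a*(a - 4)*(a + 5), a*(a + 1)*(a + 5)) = a^2 + 5*a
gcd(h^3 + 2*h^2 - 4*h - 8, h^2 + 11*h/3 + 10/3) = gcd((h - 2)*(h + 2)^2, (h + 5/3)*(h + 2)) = h + 2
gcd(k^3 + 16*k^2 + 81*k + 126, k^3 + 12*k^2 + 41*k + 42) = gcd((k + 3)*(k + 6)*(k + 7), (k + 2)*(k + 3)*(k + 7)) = k^2 + 10*k + 21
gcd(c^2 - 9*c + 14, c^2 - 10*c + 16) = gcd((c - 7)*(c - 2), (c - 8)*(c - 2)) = c - 2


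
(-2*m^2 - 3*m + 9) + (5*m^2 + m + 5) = 3*m^2 - 2*m + 14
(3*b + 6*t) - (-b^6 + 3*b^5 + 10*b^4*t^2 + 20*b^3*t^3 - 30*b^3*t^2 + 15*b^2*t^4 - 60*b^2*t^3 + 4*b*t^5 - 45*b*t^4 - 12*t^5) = b^6 - 3*b^5 - 10*b^4*t^2 - 20*b^3*t^3 + 30*b^3*t^2 - 15*b^2*t^4 + 60*b^2*t^3 - 4*b*t^5 + 45*b*t^4 + 3*b + 12*t^5 + 6*t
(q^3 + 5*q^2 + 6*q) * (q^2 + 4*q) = q^5 + 9*q^4 + 26*q^3 + 24*q^2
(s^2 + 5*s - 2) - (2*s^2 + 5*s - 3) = 1 - s^2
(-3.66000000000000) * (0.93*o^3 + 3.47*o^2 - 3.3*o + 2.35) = -3.4038*o^3 - 12.7002*o^2 + 12.078*o - 8.601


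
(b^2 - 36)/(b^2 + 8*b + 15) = (b^2 - 36)/(b^2 + 8*b + 15)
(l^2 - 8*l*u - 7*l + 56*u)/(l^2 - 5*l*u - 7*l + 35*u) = (-l + 8*u)/(-l + 5*u)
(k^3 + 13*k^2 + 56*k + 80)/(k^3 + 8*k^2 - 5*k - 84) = (k^2 + 9*k + 20)/(k^2 + 4*k - 21)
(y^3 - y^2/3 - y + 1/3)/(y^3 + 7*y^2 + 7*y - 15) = (3*y^2 + 2*y - 1)/(3*(y^2 + 8*y + 15))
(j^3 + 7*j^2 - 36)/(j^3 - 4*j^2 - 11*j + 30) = (j + 6)/(j - 5)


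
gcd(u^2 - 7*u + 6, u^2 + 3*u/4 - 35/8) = 1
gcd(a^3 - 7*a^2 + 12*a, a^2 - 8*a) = a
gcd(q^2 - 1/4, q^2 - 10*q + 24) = 1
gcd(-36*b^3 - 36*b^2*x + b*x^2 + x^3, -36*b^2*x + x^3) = -36*b^2 + x^2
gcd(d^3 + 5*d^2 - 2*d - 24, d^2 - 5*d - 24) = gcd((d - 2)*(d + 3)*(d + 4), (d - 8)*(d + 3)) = d + 3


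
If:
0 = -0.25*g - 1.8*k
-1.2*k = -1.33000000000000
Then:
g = -7.98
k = 1.11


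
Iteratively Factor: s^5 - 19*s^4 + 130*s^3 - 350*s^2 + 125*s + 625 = (s - 5)*(s^4 - 14*s^3 + 60*s^2 - 50*s - 125) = (s - 5)^2*(s^3 - 9*s^2 + 15*s + 25) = (s - 5)^3*(s^2 - 4*s - 5) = (s - 5)^3*(s + 1)*(s - 5)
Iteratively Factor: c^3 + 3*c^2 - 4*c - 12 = (c + 2)*(c^2 + c - 6) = (c - 2)*(c + 2)*(c + 3)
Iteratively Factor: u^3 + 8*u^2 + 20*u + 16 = (u + 2)*(u^2 + 6*u + 8) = (u + 2)^2*(u + 4)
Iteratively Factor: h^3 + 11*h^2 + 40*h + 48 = (h + 4)*(h^2 + 7*h + 12) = (h + 4)^2*(h + 3)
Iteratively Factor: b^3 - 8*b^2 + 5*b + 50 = (b - 5)*(b^2 - 3*b - 10) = (b - 5)*(b + 2)*(b - 5)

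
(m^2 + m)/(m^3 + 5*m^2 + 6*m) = (m + 1)/(m^2 + 5*m + 6)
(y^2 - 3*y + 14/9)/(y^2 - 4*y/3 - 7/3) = (y - 2/3)/(y + 1)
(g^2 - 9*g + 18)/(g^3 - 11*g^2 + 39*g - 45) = (g - 6)/(g^2 - 8*g + 15)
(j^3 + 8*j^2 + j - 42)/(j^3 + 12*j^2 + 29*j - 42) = (j^2 + j - 6)/(j^2 + 5*j - 6)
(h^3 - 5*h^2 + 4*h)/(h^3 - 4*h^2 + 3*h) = (h - 4)/(h - 3)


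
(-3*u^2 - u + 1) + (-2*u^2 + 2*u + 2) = -5*u^2 + u + 3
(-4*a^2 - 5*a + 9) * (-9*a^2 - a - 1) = 36*a^4 + 49*a^3 - 72*a^2 - 4*a - 9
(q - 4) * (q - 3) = q^2 - 7*q + 12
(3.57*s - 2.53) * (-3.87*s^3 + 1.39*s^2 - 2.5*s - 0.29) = -13.8159*s^4 + 14.7534*s^3 - 12.4417*s^2 + 5.2897*s + 0.7337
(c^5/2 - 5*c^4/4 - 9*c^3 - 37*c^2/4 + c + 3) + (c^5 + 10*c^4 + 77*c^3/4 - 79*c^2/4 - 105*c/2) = 3*c^5/2 + 35*c^4/4 + 41*c^3/4 - 29*c^2 - 103*c/2 + 3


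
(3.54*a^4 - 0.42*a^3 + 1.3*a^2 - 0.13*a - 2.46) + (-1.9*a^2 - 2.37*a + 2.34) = 3.54*a^4 - 0.42*a^3 - 0.6*a^2 - 2.5*a - 0.12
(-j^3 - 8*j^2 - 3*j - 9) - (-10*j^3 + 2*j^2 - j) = 9*j^3 - 10*j^2 - 2*j - 9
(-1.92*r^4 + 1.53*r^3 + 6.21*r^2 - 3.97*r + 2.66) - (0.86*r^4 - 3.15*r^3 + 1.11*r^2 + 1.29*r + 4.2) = -2.78*r^4 + 4.68*r^3 + 5.1*r^2 - 5.26*r - 1.54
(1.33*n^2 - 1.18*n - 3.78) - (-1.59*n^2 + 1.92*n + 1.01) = 2.92*n^2 - 3.1*n - 4.79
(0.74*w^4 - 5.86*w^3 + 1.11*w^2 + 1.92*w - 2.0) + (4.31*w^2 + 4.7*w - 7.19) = 0.74*w^4 - 5.86*w^3 + 5.42*w^2 + 6.62*w - 9.19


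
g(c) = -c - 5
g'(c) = -1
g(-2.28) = -2.72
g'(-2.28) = -1.00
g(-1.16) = -3.84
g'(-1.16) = -1.00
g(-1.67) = -3.33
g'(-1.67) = -1.00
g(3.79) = -8.79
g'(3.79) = -1.00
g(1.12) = -6.12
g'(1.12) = -1.00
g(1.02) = -6.02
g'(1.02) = -1.00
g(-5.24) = 0.24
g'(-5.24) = -1.00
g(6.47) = -11.47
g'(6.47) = -1.00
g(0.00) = -5.00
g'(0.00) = -1.00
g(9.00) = -14.00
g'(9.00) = -1.00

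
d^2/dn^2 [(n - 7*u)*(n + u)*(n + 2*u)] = 6*n - 8*u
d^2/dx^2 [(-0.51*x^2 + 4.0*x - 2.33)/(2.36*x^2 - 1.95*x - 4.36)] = (39.86276*x^3 - 109.349184*x^2 + 311.28636*x - 153.074978)/(13.144256*x^6 - 32.58216*x^5 - 45.928668*x^4 + 112.973445*x^3 + 84.851268*x^2 - 111.20616*x - 82.881856)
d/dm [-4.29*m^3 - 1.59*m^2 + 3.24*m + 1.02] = -12.87*m^2 - 3.18*m + 3.24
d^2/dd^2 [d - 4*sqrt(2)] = 0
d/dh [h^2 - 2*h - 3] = 2*h - 2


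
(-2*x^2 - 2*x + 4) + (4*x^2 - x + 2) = 2*x^2 - 3*x + 6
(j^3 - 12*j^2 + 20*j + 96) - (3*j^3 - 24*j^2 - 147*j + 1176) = -2*j^3 + 12*j^2 + 167*j - 1080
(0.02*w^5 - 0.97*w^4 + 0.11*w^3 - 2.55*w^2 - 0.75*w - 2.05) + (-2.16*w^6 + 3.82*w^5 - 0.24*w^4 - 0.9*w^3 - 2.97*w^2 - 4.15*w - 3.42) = -2.16*w^6 + 3.84*w^5 - 1.21*w^4 - 0.79*w^3 - 5.52*w^2 - 4.9*w - 5.47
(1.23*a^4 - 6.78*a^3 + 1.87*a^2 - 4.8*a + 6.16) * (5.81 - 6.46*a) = -7.9458*a^5 + 50.9451*a^4 - 51.472*a^3 + 41.8727*a^2 - 67.6816*a + 35.7896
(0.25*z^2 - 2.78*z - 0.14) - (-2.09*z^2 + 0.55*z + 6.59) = 2.34*z^2 - 3.33*z - 6.73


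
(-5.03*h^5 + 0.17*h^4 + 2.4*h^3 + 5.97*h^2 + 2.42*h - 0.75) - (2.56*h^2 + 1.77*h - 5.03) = -5.03*h^5 + 0.17*h^4 + 2.4*h^3 + 3.41*h^2 + 0.65*h + 4.28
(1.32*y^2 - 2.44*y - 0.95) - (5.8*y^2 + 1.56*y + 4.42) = -4.48*y^2 - 4.0*y - 5.37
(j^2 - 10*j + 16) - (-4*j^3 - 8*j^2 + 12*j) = 4*j^3 + 9*j^2 - 22*j + 16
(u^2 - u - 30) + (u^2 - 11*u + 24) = 2*u^2 - 12*u - 6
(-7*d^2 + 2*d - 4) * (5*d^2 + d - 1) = -35*d^4 + 3*d^3 - 11*d^2 - 6*d + 4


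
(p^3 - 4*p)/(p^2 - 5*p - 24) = p*(4 - p^2)/(-p^2 + 5*p + 24)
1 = 1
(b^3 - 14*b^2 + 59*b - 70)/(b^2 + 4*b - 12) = (b^2 - 12*b + 35)/(b + 6)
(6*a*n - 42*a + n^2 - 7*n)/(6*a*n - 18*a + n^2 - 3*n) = (n - 7)/(n - 3)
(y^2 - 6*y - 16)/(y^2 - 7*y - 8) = (y + 2)/(y + 1)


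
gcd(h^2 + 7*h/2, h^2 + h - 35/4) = h + 7/2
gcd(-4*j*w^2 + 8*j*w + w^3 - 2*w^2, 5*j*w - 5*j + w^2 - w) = 1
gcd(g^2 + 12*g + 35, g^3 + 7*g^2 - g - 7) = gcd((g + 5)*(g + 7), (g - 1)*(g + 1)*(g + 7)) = g + 7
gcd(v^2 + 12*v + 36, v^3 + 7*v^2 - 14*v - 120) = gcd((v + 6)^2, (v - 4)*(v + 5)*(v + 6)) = v + 6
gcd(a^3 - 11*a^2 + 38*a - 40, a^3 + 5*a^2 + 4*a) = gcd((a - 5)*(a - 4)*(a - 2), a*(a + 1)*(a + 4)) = 1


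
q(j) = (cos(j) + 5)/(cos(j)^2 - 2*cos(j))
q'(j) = (2*sin(j)*cos(j) - 2*sin(j))*(cos(j) + 5)/(cos(j)^2 - 2*cos(j))^2 - sin(j)/(cos(j)^2 - 2*cos(j)) = (sin(j) - 10*sin(j)/cos(j)^2 + 10*tan(j))/(cos(j) - 2)^2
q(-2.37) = 2.20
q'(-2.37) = 3.06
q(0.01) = -6.00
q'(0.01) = 0.01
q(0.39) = -5.96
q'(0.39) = 0.04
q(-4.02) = 2.59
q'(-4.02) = -4.33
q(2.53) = 1.81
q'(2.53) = -1.89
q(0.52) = -5.97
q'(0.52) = -0.29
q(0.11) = -5.99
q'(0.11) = 0.10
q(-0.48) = -5.96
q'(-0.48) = 0.16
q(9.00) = 1.54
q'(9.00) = -1.07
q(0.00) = -6.00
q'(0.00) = 0.00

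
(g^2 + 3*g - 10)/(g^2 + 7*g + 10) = (g - 2)/(g + 2)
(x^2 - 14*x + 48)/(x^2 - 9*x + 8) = (x - 6)/(x - 1)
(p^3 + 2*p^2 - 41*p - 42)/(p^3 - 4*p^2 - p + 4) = (p^2 + p - 42)/(p^2 - 5*p + 4)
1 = 1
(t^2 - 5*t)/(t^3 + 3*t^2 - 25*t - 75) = t/(t^2 + 8*t + 15)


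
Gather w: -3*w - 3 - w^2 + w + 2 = -w^2 - 2*w - 1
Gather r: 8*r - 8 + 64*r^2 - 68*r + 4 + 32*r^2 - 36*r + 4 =96*r^2 - 96*r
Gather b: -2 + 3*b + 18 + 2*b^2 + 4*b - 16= 2*b^2 + 7*b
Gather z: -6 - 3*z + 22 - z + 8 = 24 - 4*z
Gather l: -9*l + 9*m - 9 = -9*l + 9*m - 9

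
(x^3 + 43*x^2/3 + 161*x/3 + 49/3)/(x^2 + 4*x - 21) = (3*x^2 + 22*x + 7)/(3*(x - 3))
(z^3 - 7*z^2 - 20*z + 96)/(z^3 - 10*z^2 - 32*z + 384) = (z^2 + z - 12)/(z^2 - 2*z - 48)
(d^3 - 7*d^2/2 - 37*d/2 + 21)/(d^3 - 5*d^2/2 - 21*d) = (d - 1)/d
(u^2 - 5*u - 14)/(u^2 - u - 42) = (u + 2)/(u + 6)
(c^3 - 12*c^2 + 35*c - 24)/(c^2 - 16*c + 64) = (c^2 - 4*c + 3)/(c - 8)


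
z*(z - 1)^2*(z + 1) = z^4 - z^3 - z^2 + z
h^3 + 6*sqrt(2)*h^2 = h^2*(h + 6*sqrt(2))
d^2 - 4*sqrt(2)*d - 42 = (d - 7*sqrt(2))*(d + 3*sqrt(2))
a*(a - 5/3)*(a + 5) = a^3 + 10*a^2/3 - 25*a/3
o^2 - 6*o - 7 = (o - 7)*(o + 1)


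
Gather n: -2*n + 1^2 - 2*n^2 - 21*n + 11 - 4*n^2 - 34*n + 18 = -6*n^2 - 57*n + 30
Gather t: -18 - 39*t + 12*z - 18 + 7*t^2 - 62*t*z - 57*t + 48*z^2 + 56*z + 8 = 7*t^2 + t*(-62*z - 96) + 48*z^2 + 68*z - 28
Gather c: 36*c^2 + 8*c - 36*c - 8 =36*c^2 - 28*c - 8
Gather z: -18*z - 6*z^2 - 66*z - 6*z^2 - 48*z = -12*z^2 - 132*z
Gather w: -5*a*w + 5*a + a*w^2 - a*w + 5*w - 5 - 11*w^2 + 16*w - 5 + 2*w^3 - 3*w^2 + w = 5*a + 2*w^3 + w^2*(a - 14) + w*(22 - 6*a) - 10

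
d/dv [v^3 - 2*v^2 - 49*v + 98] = 3*v^2 - 4*v - 49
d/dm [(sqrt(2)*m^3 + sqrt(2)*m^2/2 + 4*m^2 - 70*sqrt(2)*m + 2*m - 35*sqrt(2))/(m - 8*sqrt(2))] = (4*sqrt(2)*m^3 - 88*m^2 + sqrt(2)*m^2 - 128*sqrt(2)*m - 32*m + 38*sqrt(2) + 2240)/(2*(m^2 - 16*sqrt(2)*m + 128))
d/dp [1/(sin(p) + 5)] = -cos(p)/(sin(p) + 5)^2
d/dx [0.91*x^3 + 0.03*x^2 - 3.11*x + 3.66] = 2.73*x^2 + 0.06*x - 3.11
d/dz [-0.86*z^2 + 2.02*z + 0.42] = 2.02 - 1.72*z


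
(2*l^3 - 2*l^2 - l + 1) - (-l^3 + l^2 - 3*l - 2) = 3*l^3 - 3*l^2 + 2*l + 3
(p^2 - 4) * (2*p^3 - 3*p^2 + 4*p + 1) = 2*p^5 - 3*p^4 - 4*p^3 + 13*p^2 - 16*p - 4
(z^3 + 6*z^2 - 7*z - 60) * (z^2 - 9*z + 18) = z^5 - 3*z^4 - 43*z^3 + 111*z^2 + 414*z - 1080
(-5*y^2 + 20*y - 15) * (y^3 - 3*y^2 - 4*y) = -5*y^5 + 35*y^4 - 55*y^3 - 35*y^2 + 60*y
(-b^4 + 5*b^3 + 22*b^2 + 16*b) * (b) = -b^5 + 5*b^4 + 22*b^3 + 16*b^2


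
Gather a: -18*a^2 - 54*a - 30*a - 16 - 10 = -18*a^2 - 84*a - 26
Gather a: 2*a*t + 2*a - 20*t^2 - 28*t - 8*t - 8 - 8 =a*(2*t + 2) - 20*t^2 - 36*t - 16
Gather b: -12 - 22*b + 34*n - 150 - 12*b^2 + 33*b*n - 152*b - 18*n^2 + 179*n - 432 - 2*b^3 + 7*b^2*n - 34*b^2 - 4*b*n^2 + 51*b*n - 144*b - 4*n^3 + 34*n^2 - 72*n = -2*b^3 + b^2*(7*n - 46) + b*(-4*n^2 + 84*n - 318) - 4*n^3 + 16*n^2 + 141*n - 594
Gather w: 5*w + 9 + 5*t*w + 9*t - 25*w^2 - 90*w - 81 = 9*t - 25*w^2 + w*(5*t - 85) - 72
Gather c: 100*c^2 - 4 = 100*c^2 - 4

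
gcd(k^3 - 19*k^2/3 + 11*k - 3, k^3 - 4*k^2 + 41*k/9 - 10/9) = k - 1/3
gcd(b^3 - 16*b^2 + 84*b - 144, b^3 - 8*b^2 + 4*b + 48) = b^2 - 10*b + 24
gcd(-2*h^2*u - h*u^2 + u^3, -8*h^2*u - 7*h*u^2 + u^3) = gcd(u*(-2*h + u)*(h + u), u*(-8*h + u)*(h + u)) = h*u + u^2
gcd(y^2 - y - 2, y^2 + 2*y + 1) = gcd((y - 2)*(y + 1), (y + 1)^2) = y + 1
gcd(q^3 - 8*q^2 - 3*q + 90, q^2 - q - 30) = q - 6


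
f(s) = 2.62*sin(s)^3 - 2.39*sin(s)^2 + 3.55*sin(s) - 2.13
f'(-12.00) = 2.74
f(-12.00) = -0.51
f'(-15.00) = -7.58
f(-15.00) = -6.17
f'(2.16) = -2.78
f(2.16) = 0.68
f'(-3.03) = -4.15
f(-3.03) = -2.56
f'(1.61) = -0.26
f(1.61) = 1.64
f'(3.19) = -3.80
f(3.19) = -2.31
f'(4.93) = 3.39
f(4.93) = -10.31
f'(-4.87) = 1.02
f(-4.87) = 1.57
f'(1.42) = 0.98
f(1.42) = 1.58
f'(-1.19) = 5.49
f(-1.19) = -9.58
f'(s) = 7.86*sin(s)^2*cos(s) - 4.78*sin(s)*cos(s) + 3.55*cos(s)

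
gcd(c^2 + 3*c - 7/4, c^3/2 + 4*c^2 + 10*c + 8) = 1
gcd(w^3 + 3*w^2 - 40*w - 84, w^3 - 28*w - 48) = w^2 - 4*w - 12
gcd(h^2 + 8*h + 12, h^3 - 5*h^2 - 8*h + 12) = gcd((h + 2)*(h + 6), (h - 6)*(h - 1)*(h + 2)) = h + 2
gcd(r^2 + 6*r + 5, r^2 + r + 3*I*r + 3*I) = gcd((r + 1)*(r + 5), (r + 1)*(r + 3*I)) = r + 1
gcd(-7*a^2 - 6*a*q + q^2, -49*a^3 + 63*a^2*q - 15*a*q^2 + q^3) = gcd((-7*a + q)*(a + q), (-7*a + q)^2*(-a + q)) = -7*a + q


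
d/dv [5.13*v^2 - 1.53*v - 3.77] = 10.26*v - 1.53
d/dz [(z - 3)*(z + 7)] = 2*z + 4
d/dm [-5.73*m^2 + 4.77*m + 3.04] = 4.77 - 11.46*m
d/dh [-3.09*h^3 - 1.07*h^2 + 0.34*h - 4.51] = -9.27*h^2 - 2.14*h + 0.34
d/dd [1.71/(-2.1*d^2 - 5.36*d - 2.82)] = (7.182*d + 9.1656)/(2.1*d^2 + 5.36*d + 2.82)^2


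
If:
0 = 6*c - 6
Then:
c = 1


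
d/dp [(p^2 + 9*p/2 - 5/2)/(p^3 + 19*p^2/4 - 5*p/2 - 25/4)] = 2*(-8*p^2 + 8*p - 11)/(16*p^4 - 8*p^3 - 39*p^2 + 10*p + 25)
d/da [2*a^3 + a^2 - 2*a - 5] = 6*a^2 + 2*a - 2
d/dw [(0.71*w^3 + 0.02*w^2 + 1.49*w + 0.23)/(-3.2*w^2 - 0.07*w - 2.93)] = (-2.272*w^4 - 0.0994*w^3 - 1.4743*w^2 + 1.3548*w - 4.3496)/(10.24*w^4 + 0.448*w^3 + 18.7569*w^2 + 0.4102*w + 8.5849)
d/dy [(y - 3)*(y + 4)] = 2*y + 1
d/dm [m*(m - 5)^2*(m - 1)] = 4*m^3 - 33*m^2 + 70*m - 25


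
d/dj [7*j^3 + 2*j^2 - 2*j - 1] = 21*j^2 + 4*j - 2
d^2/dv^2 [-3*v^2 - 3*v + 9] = -6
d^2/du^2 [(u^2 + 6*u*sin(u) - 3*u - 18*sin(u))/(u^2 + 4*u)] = 2*(-3*u^5*sin(u) - 15*u^4*sin(u) - 6*u^4*cos(u) + 30*u^3*sin(u) + 12*u^3*cos(u) - 7*u^3 + 90*u^2*sin(u) + 216*u^2*cos(u) - 216*u*sin(u) + 288*u*cos(u) - 288*sin(u))/(u^3*(u^3 + 12*u^2 + 48*u + 64))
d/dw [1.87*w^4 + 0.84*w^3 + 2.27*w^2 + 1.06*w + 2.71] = 7.48*w^3 + 2.52*w^2 + 4.54*w + 1.06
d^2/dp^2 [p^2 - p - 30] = 2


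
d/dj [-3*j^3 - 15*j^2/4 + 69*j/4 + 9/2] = -9*j^2 - 15*j/2 + 69/4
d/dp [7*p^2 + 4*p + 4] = 14*p + 4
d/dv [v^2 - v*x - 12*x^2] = 2*v - x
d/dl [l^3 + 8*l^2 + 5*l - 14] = 3*l^2 + 16*l + 5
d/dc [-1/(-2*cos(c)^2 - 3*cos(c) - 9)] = (4*cos(c) + 3)*sin(c)/(3*cos(c) + cos(2*c) + 10)^2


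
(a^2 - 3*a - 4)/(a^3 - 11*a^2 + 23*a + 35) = (a - 4)/(a^2 - 12*a + 35)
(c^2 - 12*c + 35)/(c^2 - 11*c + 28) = (c - 5)/(c - 4)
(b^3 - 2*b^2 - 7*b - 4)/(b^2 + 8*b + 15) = (b^3 - 2*b^2 - 7*b - 4)/(b^2 + 8*b + 15)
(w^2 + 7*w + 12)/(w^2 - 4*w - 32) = (w + 3)/(w - 8)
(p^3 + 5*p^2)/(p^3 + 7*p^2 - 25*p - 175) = p^2/(p^2 + 2*p - 35)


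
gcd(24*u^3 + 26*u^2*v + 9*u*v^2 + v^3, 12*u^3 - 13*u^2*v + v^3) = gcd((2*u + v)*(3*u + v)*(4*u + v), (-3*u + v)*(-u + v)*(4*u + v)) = 4*u + v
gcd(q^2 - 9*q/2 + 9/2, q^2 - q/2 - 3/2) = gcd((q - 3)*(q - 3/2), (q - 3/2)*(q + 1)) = q - 3/2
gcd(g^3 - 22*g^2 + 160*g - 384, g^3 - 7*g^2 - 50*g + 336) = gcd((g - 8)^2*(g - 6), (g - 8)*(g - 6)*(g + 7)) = g^2 - 14*g + 48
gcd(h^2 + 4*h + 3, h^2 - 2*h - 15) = h + 3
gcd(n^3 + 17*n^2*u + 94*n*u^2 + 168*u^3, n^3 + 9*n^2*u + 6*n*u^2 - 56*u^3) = n^2 + 11*n*u + 28*u^2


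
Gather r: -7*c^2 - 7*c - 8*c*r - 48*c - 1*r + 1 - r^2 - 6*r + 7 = -7*c^2 - 55*c - r^2 + r*(-8*c - 7) + 8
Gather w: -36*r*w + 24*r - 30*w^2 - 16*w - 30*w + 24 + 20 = 24*r - 30*w^2 + w*(-36*r - 46) + 44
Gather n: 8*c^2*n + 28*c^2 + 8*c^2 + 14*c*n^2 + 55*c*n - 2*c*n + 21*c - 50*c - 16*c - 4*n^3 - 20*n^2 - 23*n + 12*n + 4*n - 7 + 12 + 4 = 36*c^2 - 45*c - 4*n^3 + n^2*(14*c - 20) + n*(8*c^2 + 53*c - 7) + 9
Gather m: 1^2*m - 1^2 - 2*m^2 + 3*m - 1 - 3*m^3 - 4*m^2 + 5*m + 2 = -3*m^3 - 6*m^2 + 9*m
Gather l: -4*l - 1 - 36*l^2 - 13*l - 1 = -36*l^2 - 17*l - 2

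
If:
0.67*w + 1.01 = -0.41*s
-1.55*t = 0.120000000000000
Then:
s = -1.63414634146341*w - 2.46341463414634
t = -0.08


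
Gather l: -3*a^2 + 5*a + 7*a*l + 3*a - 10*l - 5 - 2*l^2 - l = -3*a^2 + 8*a - 2*l^2 + l*(7*a - 11) - 5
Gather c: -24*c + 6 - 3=3 - 24*c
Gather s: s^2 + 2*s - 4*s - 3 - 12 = s^2 - 2*s - 15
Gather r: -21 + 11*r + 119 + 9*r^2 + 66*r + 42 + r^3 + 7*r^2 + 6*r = r^3 + 16*r^2 + 83*r + 140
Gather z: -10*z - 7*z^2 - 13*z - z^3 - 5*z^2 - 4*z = -z^3 - 12*z^2 - 27*z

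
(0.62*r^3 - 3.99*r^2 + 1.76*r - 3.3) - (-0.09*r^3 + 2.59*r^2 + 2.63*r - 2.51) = 0.71*r^3 - 6.58*r^2 - 0.87*r - 0.79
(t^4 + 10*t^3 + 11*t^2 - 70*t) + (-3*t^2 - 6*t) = t^4 + 10*t^3 + 8*t^2 - 76*t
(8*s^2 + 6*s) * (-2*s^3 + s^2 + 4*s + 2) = -16*s^5 - 4*s^4 + 38*s^3 + 40*s^2 + 12*s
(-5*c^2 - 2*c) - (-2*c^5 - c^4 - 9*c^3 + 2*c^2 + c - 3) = 2*c^5 + c^4 + 9*c^3 - 7*c^2 - 3*c + 3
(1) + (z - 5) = z - 4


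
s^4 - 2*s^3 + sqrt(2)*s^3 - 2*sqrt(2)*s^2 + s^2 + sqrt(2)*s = s*(s - 1)^2*(s + sqrt(2))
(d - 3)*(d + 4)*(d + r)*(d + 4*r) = d^4 + 5*d^3*r + d^3 + 4*d^2*r^2 + 5*d^2*r - 12*d^2 + 4*d*r^2 - 60*d*r - 48*r^2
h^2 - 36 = (h - 6)*(h + 6)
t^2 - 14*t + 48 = (t - 8)*(t - 6)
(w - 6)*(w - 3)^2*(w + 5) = w^4 - 7*w^3 - 15*w^2 + 171*w - 270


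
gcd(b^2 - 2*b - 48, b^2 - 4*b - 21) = 1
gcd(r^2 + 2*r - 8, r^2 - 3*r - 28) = r + 4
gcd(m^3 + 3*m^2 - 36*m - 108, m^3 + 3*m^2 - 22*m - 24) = m + 6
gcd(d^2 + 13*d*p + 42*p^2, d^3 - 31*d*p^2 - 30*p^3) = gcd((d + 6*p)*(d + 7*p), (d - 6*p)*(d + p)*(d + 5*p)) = 1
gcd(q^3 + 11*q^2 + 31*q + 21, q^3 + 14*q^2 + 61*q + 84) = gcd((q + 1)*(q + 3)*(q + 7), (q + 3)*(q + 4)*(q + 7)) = q^2 + 10*q + 21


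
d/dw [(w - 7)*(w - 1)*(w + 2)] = 3*w^2 - 12*w - 9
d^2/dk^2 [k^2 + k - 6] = 2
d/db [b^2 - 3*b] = 2*b - 3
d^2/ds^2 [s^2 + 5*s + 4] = 2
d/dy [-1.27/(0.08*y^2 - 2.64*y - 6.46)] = (0.2032*y - 3.3528)/(-0.08*y^2 + 2.64*y + 6.46)^2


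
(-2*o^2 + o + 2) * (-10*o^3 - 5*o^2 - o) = 20*o^5 - 23*o^3 - 11*o^2 - 2*o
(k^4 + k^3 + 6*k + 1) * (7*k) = 7*k^5 + 7*k^4 + 42*k^2 + 7*k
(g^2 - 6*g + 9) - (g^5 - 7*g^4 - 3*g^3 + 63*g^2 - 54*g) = -g^5 + 7*g^4 + 3*g^3 - 62*g^2 + 48*g + 9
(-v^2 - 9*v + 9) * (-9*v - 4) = 9*v^3 + 85*v^2 - 45*v - 36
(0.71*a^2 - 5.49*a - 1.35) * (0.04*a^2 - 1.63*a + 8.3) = 0.0284*a^4 - 1.3769*a^3 + 14.7877*a^2 - 43.3665*a - 11.205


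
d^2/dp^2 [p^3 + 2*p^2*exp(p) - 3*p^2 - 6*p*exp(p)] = 2*p^2*exp(p) + 2*p*exp(p) + 6*p - 8*exp(p) - 6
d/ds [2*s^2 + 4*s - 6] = 4*s + 4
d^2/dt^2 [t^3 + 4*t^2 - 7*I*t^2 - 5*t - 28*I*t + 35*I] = 6*t + 8 - 14*I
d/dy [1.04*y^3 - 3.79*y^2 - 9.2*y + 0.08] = 3.12*y^2 - 7.58*y - 9.2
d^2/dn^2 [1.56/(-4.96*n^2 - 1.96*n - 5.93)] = (76.756992*n^2 + 30.331392*n - 1.56*(9.92*n + 1.96)*(19.84*n + 3.92) + 91.767936)/(4.96*n^2 + 1.96*n + 5.93)^3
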